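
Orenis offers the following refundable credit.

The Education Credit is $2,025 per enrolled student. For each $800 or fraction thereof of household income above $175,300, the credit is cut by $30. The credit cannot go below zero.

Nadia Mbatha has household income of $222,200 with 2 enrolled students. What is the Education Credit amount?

Education Credit: base = 2 × $2,025 = $4,050. income exceeds $175,300 by $46,900, which is 59 full-or-partial $800 increments; reduction = 59 × $30 = $1,770, leaving $2,280.

$2,280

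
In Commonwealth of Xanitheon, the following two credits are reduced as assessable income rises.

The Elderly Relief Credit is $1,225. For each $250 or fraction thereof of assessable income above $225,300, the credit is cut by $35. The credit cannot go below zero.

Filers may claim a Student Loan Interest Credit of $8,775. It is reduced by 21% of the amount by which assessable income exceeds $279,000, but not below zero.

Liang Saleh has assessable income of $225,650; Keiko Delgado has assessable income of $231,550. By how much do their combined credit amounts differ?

$805

Liang ($225,650): Elderly Relief Credit: income exceeds $225,300 by $350, which is 2 full-or-partial $250 increments; reduction = 2 × $35 = $70, leaving $1,155. Student Loan Interest Credit: $225,650 is at or below the $279,000 threshold, so the full $8,775 applies. total $1,155 + $8,775 = $9,930
Keiko ($231,550): Elderly Relief Credit: income exceeds $225,300 by $6,250, which is 25 full-or-partial $250 increments; reduction = 25 × $35 = $875, leaving $350. Student Loan Interest Credit: $231,550 is at or below the $279,000 threshold, so the full $8,775 applies. total $350 + $8,775 = $9,125
Difference: |$9,930 − $9,125| = $805.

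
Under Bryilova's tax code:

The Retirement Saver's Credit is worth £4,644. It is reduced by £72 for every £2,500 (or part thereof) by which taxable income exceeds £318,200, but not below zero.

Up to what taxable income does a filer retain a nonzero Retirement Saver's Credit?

After 64 increments the reduction is 64 × £72 = £4,608, leaving £36; one more increment wipes it out. Increment 64 ends at excess 64 × £2,500 = £160,000, so the highest qualifying income is £318,200 + £160,000 = £478,200.

£478,200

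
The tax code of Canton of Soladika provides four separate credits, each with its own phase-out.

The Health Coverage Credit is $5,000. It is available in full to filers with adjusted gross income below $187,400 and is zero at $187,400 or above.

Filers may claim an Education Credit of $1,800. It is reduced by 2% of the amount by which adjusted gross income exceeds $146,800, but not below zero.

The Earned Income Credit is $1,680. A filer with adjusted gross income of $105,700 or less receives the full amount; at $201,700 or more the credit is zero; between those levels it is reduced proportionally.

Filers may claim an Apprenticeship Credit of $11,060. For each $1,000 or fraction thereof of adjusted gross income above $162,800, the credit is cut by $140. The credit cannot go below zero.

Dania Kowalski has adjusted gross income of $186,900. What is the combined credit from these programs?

$13,817

Health Coverage Credit: $186,900 is below the $187,400 cutoff, so the full $5,000 applies.
Education Credit: 2% of the $40,100 excess over $146,800 is $802; credit = $1,800 − $802 = $998.
Earned Income Credit: $186,900 is $81,200 into a $96,000 phase-out range, leaving 14,800/96,000 of the credit: $1,680 × 14,800/96,000 = $259.
Apprenticeship Credit: income exceeds $162,800 by $24,100, which is 25 full-or-partial $1,000 increments; reduction = 25 × $140 = $3,500, leaving $7,560.
Total: $5,000 + $998 + $259 + $7,560 = $13,817.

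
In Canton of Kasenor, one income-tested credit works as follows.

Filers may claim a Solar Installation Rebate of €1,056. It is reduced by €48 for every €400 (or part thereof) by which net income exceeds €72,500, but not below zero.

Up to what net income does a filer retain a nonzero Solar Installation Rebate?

€80,900

After 21 increments the reduction is 21 × €48 = €1,008, leaving €48; one more increment wipes it out. Increment 21 ends at excess 21 × €400 = €8,400, so the highest qualifying income is €72,500 + €8,400 = €80,900.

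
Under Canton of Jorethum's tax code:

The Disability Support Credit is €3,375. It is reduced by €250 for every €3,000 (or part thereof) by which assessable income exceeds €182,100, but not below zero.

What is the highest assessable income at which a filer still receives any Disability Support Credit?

After 13 increments the reduction is 13 × €250 = €3,250, leaving €125; one more increment wipes it out. Increment 13 ends at excess 13 × €3,000 = €39,000, so the highest qualifying income is €182,100 + €39,000 = €221,100.

€221,100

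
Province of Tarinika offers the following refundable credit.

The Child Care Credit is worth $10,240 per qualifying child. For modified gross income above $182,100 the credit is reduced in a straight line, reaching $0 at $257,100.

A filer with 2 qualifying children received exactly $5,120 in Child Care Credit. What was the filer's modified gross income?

Full credit = 2 × $10,240 = $20,480.
$5,120 is 5,120/20,480 of the full $20,480, so 15,360/20,480 of the $75,000 range has been used: income = $182,100 + $75,000 × 15,360/20,480 = $238,350.

$238,350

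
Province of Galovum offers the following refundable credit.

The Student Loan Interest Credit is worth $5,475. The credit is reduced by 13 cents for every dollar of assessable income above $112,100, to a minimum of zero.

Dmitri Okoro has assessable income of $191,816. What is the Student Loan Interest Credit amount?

$0

Student Loan Interest Credit: 13% of the $79,716 excess over $112,100 is $10,363.08 ≥ base, so the credit is $0.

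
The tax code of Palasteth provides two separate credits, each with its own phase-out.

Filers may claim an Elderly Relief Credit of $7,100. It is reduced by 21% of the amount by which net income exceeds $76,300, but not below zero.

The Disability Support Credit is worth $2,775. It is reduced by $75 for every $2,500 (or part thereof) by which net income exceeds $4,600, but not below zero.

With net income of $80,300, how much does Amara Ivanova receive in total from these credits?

Elderly Relief Credit: 21% of the $4,000 excess over $76,300 is $840; credit = $7,100 − $840 = $6,260.
Disability Support Credit: income exceeds $4,600 by $75,700, which is 31 full-or-partial $2,500 increments; reduction = 31 × $75 = $2,325, leaving $450.
Total: $6,260 + $450 = $6,710.

$6,710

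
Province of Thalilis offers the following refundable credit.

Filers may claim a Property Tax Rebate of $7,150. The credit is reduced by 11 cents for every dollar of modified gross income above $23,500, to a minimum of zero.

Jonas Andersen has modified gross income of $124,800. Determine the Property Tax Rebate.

Property Tax Rebate: 11% of the $101,300 excess over $23,500 is $11,143 ≥ base, so the credit is $0.

$0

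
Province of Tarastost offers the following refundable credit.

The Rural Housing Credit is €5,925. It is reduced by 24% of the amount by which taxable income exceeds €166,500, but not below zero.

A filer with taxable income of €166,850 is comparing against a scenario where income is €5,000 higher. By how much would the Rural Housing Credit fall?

€1,200

At €166,850 — 24% of the €350 excess over €166,500 is €84; credit = €5,925 − €84 = €5,841.
At €171,850 — 24% of the €5,350 excess over €166,500 is €1,284; credit = €5,925 − €1,284 = €4,641.
Lost: €5,841 − €4,641 = €1,200.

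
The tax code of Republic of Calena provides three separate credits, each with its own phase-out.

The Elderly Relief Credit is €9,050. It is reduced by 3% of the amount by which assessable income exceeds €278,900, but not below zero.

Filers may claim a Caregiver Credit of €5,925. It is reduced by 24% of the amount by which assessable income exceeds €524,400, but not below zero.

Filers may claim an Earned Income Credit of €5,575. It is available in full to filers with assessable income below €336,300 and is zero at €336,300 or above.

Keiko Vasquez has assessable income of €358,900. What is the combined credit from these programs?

€12,575

Elderly Relief Credit: 3% of the €80,000 excess over €278,900 is €2,400; credit = €9,050 − €2,400 = €6,650.
Caregiver Credit: €358,900 is at or below the €524,400 threshold, so the full €5,925 applies.
Earned Income Credit: €358,900 meets or exceeds the €336,300 cutoff, so the credit is €0.
Total: €6,650 + €5,925 + €0 = €12,575.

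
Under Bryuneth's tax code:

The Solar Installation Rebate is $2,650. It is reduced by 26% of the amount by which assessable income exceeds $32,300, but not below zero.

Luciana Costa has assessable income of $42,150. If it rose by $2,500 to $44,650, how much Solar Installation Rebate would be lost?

At $42,150 — 26% of the $9,850 excess over $32,300 is $2,561; credit = $2,650 − $2,561 = $89.
At $44,650 — 26% of the $12,350 excess over $32,300 is $3,211 ≥ base, so the credit is $0.
Lost: $89 − $0 = $89.

$89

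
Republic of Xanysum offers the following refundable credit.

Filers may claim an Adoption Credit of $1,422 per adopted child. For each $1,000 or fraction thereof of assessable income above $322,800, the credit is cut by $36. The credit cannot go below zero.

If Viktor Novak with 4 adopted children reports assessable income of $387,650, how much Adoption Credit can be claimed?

Adoption Credit: base = 4 × $1,422 = $5,688. income exceeds $322,800 by $64,850, which is 65 full-or-partial $1,000 increments; reduction = 65 × $36 = $2,340, leaving $3,348.

$3,348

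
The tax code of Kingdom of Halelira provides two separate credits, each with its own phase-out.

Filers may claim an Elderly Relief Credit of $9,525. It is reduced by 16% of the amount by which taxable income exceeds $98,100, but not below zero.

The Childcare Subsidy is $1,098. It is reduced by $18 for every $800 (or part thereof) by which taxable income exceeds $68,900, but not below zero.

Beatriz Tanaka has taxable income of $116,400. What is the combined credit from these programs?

Elderly Relief Credit: 16% of the $18,300 excess over $98,100 is $2,928; credit = $9,525 − $2,928 = $6,597.
Childcare Subsidy: income exceeds $68,900 by $47,500, which is 60 full-or-partial $800 increments; reduction = 60 × $18 = $1,080, leaving $18.
Total: $6,597 + $18 = $6,615.

$6,615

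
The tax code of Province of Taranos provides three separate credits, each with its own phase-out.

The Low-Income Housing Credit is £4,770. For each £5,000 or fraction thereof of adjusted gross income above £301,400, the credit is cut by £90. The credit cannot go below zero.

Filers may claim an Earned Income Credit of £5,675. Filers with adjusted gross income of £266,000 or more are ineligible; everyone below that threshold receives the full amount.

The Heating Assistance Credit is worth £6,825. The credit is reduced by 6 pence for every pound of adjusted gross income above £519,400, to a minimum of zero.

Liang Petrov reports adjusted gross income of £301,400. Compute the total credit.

Low-Income Housing Credit: £301,400 is at or below the £301,400 threshold, so the full £4,770 applies.
Earned Income Credit: £301,400 meets or exceeds the £266,000 cutoff, so the credit is £0.
Heating Assistance Credit: £301,400 is at or below the £519,400 threshold, so the full £6,825 applies.
Total: £4,770 + £0 + £6,825 = £11,595.

£11,595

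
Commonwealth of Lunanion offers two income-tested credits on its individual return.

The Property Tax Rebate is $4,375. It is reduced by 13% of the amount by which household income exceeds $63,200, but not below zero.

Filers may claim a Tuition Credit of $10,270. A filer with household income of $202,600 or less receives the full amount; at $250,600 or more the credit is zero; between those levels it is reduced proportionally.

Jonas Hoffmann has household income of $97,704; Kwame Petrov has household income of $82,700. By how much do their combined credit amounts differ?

Jonas ($97,704): Property Tax Rebate: 13% of the $34,504 excess over $63,200 is $4,485.52 ≥ base, so the credit is $0. Tuition Credit: $97,704 is at or below the $202,600 threshold, so the full $10,270 applies. total $0 + $10,270 = $10,270
Kwame ($82,700): Property Tax Rebate: 13% of the $19,500 excess over $63,200 is $2,535; credit = $4,375 − $2,535 = $1,840. Tuition Credit: $82,700 is at or below the $202,600 threshold, so the full $10,270 applies. total $1,840 + $10,270 = $12,110
Difference: |$10,270 − $12,110| = $1,840.

$1,840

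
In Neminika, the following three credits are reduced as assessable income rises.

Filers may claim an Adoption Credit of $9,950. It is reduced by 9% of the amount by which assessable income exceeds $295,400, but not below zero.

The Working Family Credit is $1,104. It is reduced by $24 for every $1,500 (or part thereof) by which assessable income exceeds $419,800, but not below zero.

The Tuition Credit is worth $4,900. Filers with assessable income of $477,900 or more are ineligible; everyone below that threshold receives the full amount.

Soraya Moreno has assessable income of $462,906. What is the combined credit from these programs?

Adoption Credit: 9% of the $167,506 excess over $295,400 is $15,075.54 ≥ base, so the credit is $0.
Working Family Credit: income exceeds $419,800 by $43,106, which is 29 full-or-partial $1,500 increments; reduction = 29 × $24 = $696, leaving $408.
Tuition Credit: $462,906 is below the $477,900 cutoff, so the full $4,900 applies.
Total: $0 + $408 + $4,900 = $5,308.

$5,308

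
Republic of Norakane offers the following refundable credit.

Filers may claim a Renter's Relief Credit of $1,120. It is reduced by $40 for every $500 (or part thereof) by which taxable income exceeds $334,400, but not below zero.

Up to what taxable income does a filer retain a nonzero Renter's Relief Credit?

$347,900

After 27 increments the reduction is 27 × $40 = $1,080, leaving $40; one more increment wipes it out. Increment 27 ends at excess 27 × $500 = $13,500, so the highest qualifying income is $334,400 + $13,500 = $347,900.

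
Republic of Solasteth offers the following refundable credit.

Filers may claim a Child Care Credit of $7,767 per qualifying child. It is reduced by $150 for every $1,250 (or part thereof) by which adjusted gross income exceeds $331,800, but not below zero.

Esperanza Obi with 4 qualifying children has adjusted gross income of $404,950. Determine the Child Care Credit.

$22,218

Child Care Credit: base = 4 × $7,767 = $31,068. income exceeds $331,800 by $73,150, which is 59 full-or-partial $1,250 increments; reduction = 59 × $150 = $8,850, leaving $22,218.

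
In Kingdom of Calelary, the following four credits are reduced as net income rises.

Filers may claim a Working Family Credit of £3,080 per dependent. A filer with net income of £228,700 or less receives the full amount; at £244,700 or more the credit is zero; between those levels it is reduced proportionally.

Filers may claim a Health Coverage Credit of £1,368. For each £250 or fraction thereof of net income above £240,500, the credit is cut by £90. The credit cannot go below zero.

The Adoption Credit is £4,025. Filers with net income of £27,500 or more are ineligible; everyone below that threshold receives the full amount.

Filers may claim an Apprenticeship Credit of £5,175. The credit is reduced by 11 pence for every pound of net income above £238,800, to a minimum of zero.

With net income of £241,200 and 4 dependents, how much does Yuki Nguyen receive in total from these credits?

Working Family Credit: base = 4 × £3,080 = £12,320. £241,200 is £12,500 into a £16,000 phase-out range, leaving 3,500/16,000 of the credit: £12,320 × 3,500/16,000 = £2,695.
Health Coverage Credit: income exceeds £240,500 by £700, which is 3 full-or-partial £250 increments; reduction = 3 × £90 = £270, leaving £1,098.
Adoption Credit: £241,200 meets or exceeds the £27,500 cutoff, so the credit is £0.
Apprenticeship Credit: 11% of the £2,400 excess over £238,800 is £264; credit = £5,175 − £264 = £4,911.
Total: £2,695 + £1,098 + £0 + £4,911 = £8,704.

£8,704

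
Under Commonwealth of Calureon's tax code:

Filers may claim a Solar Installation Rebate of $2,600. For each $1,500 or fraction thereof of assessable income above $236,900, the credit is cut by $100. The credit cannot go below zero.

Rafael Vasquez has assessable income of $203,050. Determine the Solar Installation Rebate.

$2,600

Solar Installation Rebate: $203,050 is at or below the $236,900 threshold, so the full $2,600 applies.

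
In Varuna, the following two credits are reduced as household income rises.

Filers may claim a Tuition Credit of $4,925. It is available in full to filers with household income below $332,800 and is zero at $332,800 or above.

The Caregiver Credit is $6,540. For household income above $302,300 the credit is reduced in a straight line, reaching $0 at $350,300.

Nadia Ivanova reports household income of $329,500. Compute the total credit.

Tuition Credit: $329,500 is below the $332,800 cutoff, so the full $4,925 applies.
Caregiver Credit: $329,500 is $27,200 into a $48,000 phase-out range, leaving 20,800/48,000 of the credit: $6,540 × 20,800/48,000 = $2,834.
Total: $4,925 + $2,834 = $7,759.

$7,759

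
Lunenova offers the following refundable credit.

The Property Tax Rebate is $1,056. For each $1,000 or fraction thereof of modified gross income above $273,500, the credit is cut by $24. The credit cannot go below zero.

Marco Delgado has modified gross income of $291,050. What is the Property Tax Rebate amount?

$624

Property Tax Rebate: income exceeds $273,500 by $17,550, which is 18 full-or-partial $1,000 increments; reduction = 18 × $24 = $432, leaving $624.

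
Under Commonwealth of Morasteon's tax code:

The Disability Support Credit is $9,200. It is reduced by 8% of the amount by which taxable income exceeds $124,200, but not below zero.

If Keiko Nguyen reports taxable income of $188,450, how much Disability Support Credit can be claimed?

$4,060

Disability Support Credit: 8% of the $64,250 excess over $124,200 is $5,140; credit = $9,200 − $5,140 = $4,060.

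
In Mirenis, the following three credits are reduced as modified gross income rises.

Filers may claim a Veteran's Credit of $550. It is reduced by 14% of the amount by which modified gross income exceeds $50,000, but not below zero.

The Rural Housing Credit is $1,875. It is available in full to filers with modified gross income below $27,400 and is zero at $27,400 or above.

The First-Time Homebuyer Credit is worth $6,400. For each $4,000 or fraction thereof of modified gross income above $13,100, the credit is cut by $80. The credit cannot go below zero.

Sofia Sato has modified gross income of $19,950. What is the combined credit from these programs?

$8,665

Veteran's Credit: $19,950 is at or below the $50,000 threshold, so the full $550 applies.
Rural Housing Credit: $19,950 is below the $27,400 cutoff, so the full $1,875 applies.
First-Time Homebuyer Credit: income exceeds $13,100 by $6,850, which is 2 full-or-partial $4,000 increments; reduction = 2 × $80 = $160, leaving $6,240.
Total: $550 + $1,875 + $6,240 = $8,665.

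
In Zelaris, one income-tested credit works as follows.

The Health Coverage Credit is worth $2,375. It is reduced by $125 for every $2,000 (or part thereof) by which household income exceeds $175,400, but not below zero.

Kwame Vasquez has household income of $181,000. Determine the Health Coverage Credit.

$2,000

Health Coverage Credit: income exceeds $175,400 by $5,600, which is 3 full-or-partial $2,000 increments; reduction = 3 × $125 = $375, leaving $2,000.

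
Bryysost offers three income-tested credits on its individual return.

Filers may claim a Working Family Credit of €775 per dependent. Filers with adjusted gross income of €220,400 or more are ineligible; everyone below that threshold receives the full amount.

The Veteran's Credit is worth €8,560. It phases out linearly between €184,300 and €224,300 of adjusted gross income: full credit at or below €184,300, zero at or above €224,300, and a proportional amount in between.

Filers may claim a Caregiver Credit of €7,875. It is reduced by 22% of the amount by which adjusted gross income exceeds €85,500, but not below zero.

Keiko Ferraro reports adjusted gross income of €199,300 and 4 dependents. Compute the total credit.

Working Family Credit: base = 4 × €775 = €3,100. €199,300 is below the €220,400 cutoff, so the full €3,100 applies.
Veteran's Credit: €199,300 is €15,000 into a €40,000 phase-out range, leaving 25,000/40,000 of the credit: €8,560 × 25,000/40,000 = €5,350.
Caregiver Credit: 22% of the €113,800 excess over €85,500 is €25,036 ≥ base, so the credit is €0.
Total: €3,100 + €5,350 + €0 = €8,450.

€8,450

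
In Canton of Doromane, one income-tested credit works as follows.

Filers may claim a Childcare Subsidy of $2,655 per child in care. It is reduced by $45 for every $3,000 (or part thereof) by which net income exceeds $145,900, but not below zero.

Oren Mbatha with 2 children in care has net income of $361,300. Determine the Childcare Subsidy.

$2,070

Childcare Subsidy: base = 2 × $2,655 = $5,310. income exceeds $145,900 by $215,400, which is 72 full-or-partial $3,000 increments; reduction = 72 × $45 = $3,240, leaving $2,070.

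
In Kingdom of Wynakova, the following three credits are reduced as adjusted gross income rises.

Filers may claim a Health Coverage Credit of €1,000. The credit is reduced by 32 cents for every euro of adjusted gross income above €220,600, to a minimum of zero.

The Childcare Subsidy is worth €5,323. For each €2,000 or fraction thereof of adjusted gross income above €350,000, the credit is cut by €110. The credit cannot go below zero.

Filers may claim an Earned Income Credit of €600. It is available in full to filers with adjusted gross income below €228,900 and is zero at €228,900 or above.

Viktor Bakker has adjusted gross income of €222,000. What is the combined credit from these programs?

€6,475

Health Coverage Credit: 32% of the €1,400 excess over €220,600 is €448; credit = €1,000 − €448 = €552.
Childcare Subsidy: €222,000 is at or below the €350,000 threshold, so the full €5,323 applies.
Earned Income Credit: €222,000 is below the €228,900 cutoff, so the full €600 applies.
Total: €552 + €5,323 + €600 = €6,475.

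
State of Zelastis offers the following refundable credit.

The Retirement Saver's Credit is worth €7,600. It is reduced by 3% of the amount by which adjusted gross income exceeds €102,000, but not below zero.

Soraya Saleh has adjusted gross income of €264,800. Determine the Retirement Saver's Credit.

€2,716

Retirement Saver's Credit: 3% of the €162,800 excess over €102,000 is €4,884; credit = €7,600 − €4,884 = €2,716.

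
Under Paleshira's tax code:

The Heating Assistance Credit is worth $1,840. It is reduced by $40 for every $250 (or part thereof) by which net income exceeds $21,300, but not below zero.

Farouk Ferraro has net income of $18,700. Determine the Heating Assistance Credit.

$1,840

Heating Assistance Credit: $18,700 is at or below the $21,300 threshold, so the full $1,840 applies.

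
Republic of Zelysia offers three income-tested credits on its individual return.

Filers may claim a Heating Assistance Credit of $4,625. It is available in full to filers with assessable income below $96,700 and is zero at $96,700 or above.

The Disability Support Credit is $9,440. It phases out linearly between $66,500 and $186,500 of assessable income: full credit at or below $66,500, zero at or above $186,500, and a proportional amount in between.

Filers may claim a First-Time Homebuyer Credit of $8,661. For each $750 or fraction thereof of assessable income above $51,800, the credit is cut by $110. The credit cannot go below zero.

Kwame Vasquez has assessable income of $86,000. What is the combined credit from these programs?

Heating Assistance Credit: $86,000 is below the $96,700 cutoff, so the full $4,625 applies.
Disability Support Credit: $86,000 is $19,500 into a $120,000 phase-out range, leaving 100,500/120,000 of the credit: $9,440 × 100,500/120,000 = $7,906.
First-Time Homebuyer Credit: income exceeds $51,800 by $34,200, which is 46 full-or-partial $750 increments; reduction = 46 × $110 = $5,060, leaving $3,601.
Total: $4,625 + $7,906 + $3,601 = $16,132.

$16,132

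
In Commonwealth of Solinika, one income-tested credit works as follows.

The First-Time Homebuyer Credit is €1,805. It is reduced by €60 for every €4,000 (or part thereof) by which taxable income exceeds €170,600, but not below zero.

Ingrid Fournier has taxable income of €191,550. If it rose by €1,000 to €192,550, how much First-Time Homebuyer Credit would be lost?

At €191,550 — income exceeds €170,600 by €20,950, which is 6 full-or-partial €4,000 increments; reduction = 6 × €60 = €360, leaving €1,445.
At €192,550 — income exceeds €170,600 by €21,950, which is 6 full-or-partial €4,000 increments; reduction = 6 × €60 = €360, leaving €1,445.
Lost: €1,445 − €1,445 = €0.

€0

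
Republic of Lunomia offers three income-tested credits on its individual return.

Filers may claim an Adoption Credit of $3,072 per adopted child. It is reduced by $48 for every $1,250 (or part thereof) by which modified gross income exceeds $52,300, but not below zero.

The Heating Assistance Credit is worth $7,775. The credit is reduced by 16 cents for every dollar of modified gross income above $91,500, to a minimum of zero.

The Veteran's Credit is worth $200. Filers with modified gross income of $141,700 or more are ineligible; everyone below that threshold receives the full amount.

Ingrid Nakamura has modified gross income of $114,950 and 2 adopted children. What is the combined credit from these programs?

Adoption Credit: base = 2 × $3,072 = $6,144. income exceeds $52,300 by $62,650, which is 51 full-or-partial $1,250 increments; reduction = 51 × $48 = $2,448, leaving $3,696.
Heating Assistance Credit: 16% of the $23,450 excess over $91,500 is $3,752; credit = $7,775 − $3,752 = $4,023.
Veteran's Credit: $114,950 is below the $141,700 cutoff, so the full $200 applies.
Total: $3,696 + $4,023 + $200 = $7,919.

$7,919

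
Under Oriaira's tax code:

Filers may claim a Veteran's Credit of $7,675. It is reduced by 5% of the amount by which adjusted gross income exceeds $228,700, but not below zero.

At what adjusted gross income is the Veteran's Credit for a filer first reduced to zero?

The credit falls by 5% of each dollar above $228,700, so it reaches zero when the excess is $7,675 / 5% = $153,500: income = $228,700 + $153,500 = $382,200.

$382,200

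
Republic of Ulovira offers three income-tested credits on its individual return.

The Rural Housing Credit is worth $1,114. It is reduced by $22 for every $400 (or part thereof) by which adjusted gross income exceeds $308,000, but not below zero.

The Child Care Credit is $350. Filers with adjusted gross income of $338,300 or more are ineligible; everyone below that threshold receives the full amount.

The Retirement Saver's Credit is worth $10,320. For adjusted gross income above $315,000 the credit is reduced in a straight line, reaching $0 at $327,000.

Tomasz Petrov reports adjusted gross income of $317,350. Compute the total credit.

Rural Housing Credit: income exceeds $308,000 by $9,350, which is 24 full-or-partial $400 increments; reduction = 24 × $22 = $528, leaving $586.
Child Care Credit: $317,350 is below the $338,300 cutoff, so the full $350 applies.
Retirement Saver's Credit: $317,350 is $2,350 into a $12,000 phase-out range, leaving 9,650/12,000 of the credit: $10,320 × 9,650/12,000 = $8,299.
Total: $586 + $350 + $8,299 = $9,235.

$9,235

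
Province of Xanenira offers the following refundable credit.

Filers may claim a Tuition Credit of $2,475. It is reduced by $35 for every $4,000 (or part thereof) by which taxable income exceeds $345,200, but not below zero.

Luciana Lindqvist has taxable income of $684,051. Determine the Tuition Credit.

Tuition Credit: income exceeds $345,200 by $338,851 → 85 increments × $35 = $2,975 ≥ base, so the credit is $0.

$0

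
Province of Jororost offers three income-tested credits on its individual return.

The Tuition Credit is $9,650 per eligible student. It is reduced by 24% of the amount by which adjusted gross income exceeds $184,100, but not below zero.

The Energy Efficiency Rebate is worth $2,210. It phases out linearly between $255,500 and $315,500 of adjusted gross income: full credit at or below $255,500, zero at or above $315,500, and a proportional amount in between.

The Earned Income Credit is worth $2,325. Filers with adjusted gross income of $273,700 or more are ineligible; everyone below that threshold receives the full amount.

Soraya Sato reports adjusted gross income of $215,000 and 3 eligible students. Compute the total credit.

Tuition Credit: base = 3 × $9,650 = $28,950. 24% of the $30,900 excess over $184,100 is $7,416; credit = $28,950 − $7,416 = $21,534.
Energy Efficiency Rebate: $215,000 is at or below the $255,500 threshold, so the full $2,210 applies.
Earned Income Credit: $215,000 is below the $273,700 cutoff, so the full $2,325 applies.
Total: $21,534 + $2,210 + $2,325 = $26,069.

$26,069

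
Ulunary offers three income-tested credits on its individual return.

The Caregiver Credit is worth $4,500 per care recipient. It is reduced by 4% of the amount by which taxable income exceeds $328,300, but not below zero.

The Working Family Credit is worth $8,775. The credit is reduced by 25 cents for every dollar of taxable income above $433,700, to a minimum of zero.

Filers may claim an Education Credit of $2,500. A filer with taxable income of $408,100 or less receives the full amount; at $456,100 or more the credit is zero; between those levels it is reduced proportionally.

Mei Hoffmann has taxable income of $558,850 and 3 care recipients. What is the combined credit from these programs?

$4,278

Caregiver Credit: base = 3 × $4,500 = $13,500. 4% of the $230,550 excess over $328,300 is $9,222; credit = $13,500 − $9,222 = $4,278.
Working Family Credit: 25% of the $125,150 excess over $433,700 is $31,287.50 ≥ base, so the credit is $0.
Education Credit: $558,850 is at or above $456,100, so the credit is $0.
Total: $4,278 + $0 + $0 = $4,278.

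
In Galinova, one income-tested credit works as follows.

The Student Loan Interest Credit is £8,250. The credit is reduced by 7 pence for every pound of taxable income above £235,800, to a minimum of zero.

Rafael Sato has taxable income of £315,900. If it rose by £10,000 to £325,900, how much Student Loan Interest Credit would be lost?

At £315,900 — 7% of the £80,100 excess over £235,800 is £5,607; credit = £8,250 − £5,607 = £2,643.
At £325,900 — 7% of the £90,100 excess over £235,800 is £6,307; credit = £8,250 − £6,307 = £1,943.
Lost: £2,643 − £1,943 = £700.

£700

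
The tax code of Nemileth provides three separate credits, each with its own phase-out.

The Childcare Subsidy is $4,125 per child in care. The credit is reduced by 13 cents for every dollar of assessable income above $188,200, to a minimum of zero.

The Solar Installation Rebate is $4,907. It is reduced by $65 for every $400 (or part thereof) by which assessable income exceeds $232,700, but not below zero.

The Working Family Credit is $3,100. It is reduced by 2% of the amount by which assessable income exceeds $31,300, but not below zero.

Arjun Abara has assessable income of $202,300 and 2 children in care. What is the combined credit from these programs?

Childcare Subsidy: base = 2 × $4,125 = $8,250. 13% of the $14,100 excess over $188,200 is $1,833; credit = $8,250 − $1,833 = $6,417.
Solar Installation Rebate: $202,300 is at or below the $232,700 threshold, so the full $4,907 applies.
Working Family Credit: 2% of the $171,000 excess over $31,300 is $3,420 ≥ base, so the credit is $0.
Total: $6,417 + $4,907 + $0 = $11,324.

$11,324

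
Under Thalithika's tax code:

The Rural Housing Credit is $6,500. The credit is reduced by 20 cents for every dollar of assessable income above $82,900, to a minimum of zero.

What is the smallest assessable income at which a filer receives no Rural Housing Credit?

$115,400

The credit falls by 20% of each dollar above $82,900, so it reaches zero when the excess is $6,500 / 20% = $32,500: income = $82,900 + $32,500 = $115,400.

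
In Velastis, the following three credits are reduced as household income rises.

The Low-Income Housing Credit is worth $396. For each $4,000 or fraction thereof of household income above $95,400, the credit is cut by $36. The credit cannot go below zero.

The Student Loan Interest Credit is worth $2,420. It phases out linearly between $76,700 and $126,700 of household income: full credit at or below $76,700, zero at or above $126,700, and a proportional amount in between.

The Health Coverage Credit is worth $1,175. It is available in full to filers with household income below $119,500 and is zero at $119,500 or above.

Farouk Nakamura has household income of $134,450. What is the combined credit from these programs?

Low-Income Housing Credit: income exceeds $95,400 by $39,050, which is 10 full-or-partial $4,000 increments; reduction = 10 × $36 = $360, leaving $36.
Student Loan Interest Credit: $134,450 is at or above $126,700, so the credit is $0.
Health Coverage Credit: $134,450 meets or exceeds the $119,500 cutoff, so the credit is $0.
Total: $36 + $0 + $0 = $36.

$36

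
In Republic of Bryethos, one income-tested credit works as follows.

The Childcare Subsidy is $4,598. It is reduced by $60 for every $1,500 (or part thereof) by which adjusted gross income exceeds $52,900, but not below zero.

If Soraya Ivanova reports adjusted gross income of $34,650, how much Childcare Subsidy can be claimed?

Childcare Subsidy: $34,650 is at or below the $52,900 threshold, so the full $4,598 applies.

$4,598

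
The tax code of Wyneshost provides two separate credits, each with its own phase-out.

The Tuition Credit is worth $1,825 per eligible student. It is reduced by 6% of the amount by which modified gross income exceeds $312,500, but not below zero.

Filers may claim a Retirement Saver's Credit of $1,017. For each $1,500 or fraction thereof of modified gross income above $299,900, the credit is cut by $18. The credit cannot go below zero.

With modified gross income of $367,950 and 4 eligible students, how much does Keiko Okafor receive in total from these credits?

$4,162

Tuition Credit: base = 4 × $1,825 = $7,300. 6% of the $55,450 excess over $312,500 is $3,327; credit = $7,300 − $3,327 = $3,973.
Retirement Saver's Credit: income exceeds $299,900 by $68,050, which is 46 full-or-partial $1,500 increments; reduction = 46 × $18 = $828, leaving $189.
Total: $3,973 + $189 = $4,162.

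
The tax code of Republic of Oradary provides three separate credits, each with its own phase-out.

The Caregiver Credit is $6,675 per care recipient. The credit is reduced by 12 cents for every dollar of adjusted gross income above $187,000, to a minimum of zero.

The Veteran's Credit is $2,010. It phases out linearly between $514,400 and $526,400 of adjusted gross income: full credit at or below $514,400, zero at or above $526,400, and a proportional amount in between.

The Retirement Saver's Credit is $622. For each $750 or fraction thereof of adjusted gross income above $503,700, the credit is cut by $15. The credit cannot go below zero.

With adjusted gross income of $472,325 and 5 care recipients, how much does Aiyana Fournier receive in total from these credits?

$2,632

Caregiver Credit: base = 5 × $6,675 = $33,375. 12% of the $285,325 excess over $187,000 is $34,239 ≥ base, so the credit is $0.
Veteran's Credit: $472,325 is at or below the $514,400 threshold, so the full $2,010 applies.
Retirement Saver's Credit: $472,325 is at or below the $503,700 threshold, so the full $622 applies.
Total: $0 + $2,010 + $622 = $2,632.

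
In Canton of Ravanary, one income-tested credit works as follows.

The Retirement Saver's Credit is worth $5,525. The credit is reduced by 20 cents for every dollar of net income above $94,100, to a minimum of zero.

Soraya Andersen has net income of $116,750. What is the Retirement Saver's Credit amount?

$995

Retirement Saver's Credit: 20% of the $22,650 excess over $94,100 is $4,530; credit = $5,525 − $4,530 = $995.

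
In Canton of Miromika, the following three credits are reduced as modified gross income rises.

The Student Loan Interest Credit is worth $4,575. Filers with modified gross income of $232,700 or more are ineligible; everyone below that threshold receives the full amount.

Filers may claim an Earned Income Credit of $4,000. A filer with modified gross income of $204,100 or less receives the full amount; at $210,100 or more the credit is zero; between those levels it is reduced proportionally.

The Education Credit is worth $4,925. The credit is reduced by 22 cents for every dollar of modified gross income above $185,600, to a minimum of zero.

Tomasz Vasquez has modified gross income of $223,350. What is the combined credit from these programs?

$4,575

Student Loan Interest Credit: $223,350 is below the $232,700 cutoff, so the full $4,575 applies.
Earned Income Credit: $223,350 is at or above $210,100, so the credit is $0.
Education Credit: 22% of the $37,750 excess over $185,600 is $8,305 ≥ base, so the credit is $0.
Total: $4,575 + $0 + $0 = $4,575.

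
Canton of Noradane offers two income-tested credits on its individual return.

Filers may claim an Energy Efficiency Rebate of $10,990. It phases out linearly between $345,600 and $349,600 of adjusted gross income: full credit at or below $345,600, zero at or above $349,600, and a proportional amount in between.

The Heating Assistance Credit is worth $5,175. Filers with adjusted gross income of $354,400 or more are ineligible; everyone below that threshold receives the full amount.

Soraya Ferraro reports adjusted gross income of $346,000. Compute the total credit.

Energy Efficiency Rebate: $346,000 is $400 into a $4,000 phase-out range, leaving 3,600/4,000 of the credit: $10,990 × 3,600/4,000 = $9,891.
Heating Assistance Credit: $346,000 is below the $354,400 cutoff, so the full $5,175 applies.
Total: $9,891 + $5,175 = $15,066.

$15,066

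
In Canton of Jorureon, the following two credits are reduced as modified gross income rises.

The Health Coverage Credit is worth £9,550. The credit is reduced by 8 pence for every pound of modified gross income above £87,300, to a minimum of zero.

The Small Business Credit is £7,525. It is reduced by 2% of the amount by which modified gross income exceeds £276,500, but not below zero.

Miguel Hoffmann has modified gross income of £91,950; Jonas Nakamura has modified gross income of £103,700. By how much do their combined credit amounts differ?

£940

Miguel (£91,950): Health Coverage Credit: 8% of the £4,650 excess over £87,300 is £372; credit = £9,550 − £372 = £9,178. Small Business Credit: £91,950 is at or below the £276,500 threshold, so the full £7,525 applies. total £9,178 + £7,525 = £16,703
Jonas (£103,700): Health Coverage Credit: 8% of the £16,400 excess over £87,300 is £1,312; credit = £9,550 − £1,312 = £8,238. Small Business Credit: £103,700 is at or below the £276,500 threshold, so the full £7,525 applies. total £8,238 + £7,525 = £15,763
Difference: |£16,703 − £15,763| = £940.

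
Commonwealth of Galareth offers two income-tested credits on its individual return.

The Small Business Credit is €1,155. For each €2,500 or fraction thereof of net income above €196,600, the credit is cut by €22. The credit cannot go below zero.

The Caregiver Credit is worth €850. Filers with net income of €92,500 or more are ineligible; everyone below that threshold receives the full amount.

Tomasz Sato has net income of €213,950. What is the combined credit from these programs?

Small Business Credit: income exceeds €196,600 by €17,350, which is 7 full-or-partial €2,500 increments; reduction = 7 × €22 = €154, leaving €1,001.
Caregiver Credit: €213,950 meets or exceeds the €92,500 cutoff, so the credit is €0.
Total: €1,001 + €0 = €1,001.

€1,001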